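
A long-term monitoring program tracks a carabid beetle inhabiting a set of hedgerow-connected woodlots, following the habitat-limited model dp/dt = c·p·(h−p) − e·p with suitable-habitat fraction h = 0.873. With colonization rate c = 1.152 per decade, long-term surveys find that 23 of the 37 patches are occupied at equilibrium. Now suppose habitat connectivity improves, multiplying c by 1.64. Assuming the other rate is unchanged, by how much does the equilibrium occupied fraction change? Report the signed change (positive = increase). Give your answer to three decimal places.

0.098

Observed p* = 23/37 = 0.62162.
Balance c(h−p*) = e gives e = 1.152×(0.873 − 0.62162) = 0.28959.
New p* = 0.873 − e/c = 0.873 − 0.28959/1.88928 = 0.71972.
Δp* = 0.71972 − 0.62162 = +0.09810.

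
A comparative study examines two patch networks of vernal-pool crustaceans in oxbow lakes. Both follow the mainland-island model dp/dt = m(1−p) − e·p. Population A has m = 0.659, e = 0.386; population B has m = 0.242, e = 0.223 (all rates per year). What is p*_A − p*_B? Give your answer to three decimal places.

0.110

A: p*_A = m/(m+e) = 0.659/1.0450 = 0.6306.
B: p*_B = 0.242/0.4650 = 0.5204.
p*_A − p*_B = 0.6306 − 0.5204 = 0.1102.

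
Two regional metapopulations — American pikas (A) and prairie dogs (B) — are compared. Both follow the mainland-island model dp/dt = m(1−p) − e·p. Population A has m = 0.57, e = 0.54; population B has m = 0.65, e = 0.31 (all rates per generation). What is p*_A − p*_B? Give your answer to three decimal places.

A: p*_A = m/(m+e) = 0.57/1.1100 = 0.5135.
B: p*_B = 0.65/0.9600 = 0.6771.
p*_A − p*_B = 0.5135 − 0.6771 = -0.1636.

-0.164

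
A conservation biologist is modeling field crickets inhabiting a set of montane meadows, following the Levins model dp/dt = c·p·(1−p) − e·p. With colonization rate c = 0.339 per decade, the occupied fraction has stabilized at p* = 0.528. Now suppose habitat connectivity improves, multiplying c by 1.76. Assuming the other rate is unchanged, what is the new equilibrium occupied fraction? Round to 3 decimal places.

Balance c(1−p*) = e gives e = 0.339×(1 − 0.52800) = 0.16001.
New p* = 1 − e/c = 1 − 0.16001/0.59664 = 0.73181.

0.732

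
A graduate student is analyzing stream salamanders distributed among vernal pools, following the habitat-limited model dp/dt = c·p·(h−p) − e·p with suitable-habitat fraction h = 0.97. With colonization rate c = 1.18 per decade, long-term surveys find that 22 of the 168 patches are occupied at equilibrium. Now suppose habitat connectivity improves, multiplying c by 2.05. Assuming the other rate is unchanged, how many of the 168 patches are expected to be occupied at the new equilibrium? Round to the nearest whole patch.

Observed p* = 22/168 = 0.13095.
Balance c(h−p*) = e gives e = 1.18×(0.97 − 0.13095) = 0.99008.
New p* = 0.97 − e/c = 0.97 − 0.99008/2.41900 = 0.56071.
Expected occupied = 168 × 0.56071 = 94.20 ≈ 94.

94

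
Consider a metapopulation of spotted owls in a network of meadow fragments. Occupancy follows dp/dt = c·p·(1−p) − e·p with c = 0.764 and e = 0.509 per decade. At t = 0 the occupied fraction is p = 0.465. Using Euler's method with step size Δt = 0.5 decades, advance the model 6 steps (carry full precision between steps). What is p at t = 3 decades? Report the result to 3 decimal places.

0.380

Update rule: p ← p + [c·p·(1−p) − e·p]·Δt with Δt = 0.5.
step 1: Δp = -0.02331, p = 0.44169
step 2: Δp = -0.01821, p = 0.42348
step 3: Δp = -0.01451, p = 0.40897
step 4: Δp = -0.01175, p = 0.39722
step 5: Δp = -0.00963, p = 0.38759
step 6: Δp = -0.00797, p = 0.37962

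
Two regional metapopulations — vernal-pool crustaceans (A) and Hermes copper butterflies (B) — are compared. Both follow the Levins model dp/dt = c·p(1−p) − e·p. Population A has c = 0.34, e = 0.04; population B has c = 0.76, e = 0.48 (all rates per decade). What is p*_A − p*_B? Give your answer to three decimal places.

0.514

A: p*_A = 1 − 0.04/0.34 = 0.8824.
B: p*_B = 1 − 0.48/0.76 = 0.3684.
p*_A − p*_B = 0.8824 − 0.3684 = 0.5139.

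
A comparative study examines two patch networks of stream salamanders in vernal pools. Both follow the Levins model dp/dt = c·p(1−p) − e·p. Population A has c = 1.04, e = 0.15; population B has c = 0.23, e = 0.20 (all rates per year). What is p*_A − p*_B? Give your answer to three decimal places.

A: p*_A = 1 − 0.15/1.04 = 0.8558.
B: p*_B = 1 − 0.20/0.23 = 0.1304.
p*_A − p*_B = 0.8558 − 0.1304 = 0.7253.

0.725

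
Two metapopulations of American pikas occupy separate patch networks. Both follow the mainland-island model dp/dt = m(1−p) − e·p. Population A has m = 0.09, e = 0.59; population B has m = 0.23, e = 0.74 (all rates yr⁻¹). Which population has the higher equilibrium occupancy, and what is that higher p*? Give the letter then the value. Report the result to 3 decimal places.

A: p*_A = m/(m+e) = 0.09/0.6800 = 0.1324.
B: p*_B = 0.23/0.9700 = 0.2371.
B is higher at 0.2371.

B, 0.237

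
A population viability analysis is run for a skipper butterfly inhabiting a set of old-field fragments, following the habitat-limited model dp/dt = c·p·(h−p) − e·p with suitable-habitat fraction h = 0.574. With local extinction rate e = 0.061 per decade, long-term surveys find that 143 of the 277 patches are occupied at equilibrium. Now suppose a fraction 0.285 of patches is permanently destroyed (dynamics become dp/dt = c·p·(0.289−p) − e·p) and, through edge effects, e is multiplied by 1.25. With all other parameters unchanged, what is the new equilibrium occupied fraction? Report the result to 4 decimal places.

0.2168

Observed p* = 143/277 = 0.51625.
Balance c(h−p*) = e gives c = e/(0.574 − 0.51625) = 0.061/0.05775 = 1.05628.
New p* = 0.289 − e/c = 0.289 − 0.07625/1.05628 = 0.21681.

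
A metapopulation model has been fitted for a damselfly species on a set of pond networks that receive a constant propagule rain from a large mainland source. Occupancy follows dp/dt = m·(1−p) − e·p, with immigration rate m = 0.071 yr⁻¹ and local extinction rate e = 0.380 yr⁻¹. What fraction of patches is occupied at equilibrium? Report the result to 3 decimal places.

0.157

At equilibrium the propagule rain into empty patches balances local extinction: m(1−p*) = e·p*.
p* = m/(m+e) = 0.071/(0.071+0.380) = 0.071/0.4510 = 0.1574.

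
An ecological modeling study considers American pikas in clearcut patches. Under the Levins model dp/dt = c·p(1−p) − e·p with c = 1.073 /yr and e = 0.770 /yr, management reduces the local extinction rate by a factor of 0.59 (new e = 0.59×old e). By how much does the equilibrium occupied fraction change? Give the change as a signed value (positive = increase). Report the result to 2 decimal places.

Before: p* = 1 − 0.770/1.073 = 0.2824.
After the change, c = 1.073, e = 0.4543, so p* = 1 − 0.4543/1.073 = 0.5766.
Δp* = 0.5766 − 0.2824 = +0.2942.

0.29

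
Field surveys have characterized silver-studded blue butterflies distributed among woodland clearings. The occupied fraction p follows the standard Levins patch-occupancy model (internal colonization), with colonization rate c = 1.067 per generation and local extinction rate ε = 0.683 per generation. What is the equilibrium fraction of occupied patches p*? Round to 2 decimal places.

Setting dp/dt = 0 and dividing through by p* gives c·(1−p*) = ε.
So p* = 1 − ε/c = 1 − 0.683/1.067 = 1 − 0.6401 = 0.3599.

0.36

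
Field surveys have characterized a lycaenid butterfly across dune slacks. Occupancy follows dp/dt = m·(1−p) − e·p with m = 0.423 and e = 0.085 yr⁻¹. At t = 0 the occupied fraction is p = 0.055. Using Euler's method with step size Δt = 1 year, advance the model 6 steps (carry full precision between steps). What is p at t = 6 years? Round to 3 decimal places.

Update rule: p ← p + [m·(1−p) − e·p]·Δt with Δt = 1.
t = 1: p = 0.05500 + (+0.39506) = 0.45006
t = 2: p = 0.45006 + (+0.19437) = 0.64443
t = 3: p = 0.64443 + (+0.09563) = 0.74006
t = 4: p = 0.74006 + (+0.04705) = 0.78711
t = 5: p = 0.78711 + (+0.02315) = 0.81026
t = 6: p = 0.81026 + (+0.01139) = 0.82165

0.822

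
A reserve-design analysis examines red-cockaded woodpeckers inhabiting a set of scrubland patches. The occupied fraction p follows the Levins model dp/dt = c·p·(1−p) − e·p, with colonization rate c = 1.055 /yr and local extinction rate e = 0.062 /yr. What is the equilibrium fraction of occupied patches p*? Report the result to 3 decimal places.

At equilibrium, colonization balances extinction: c·p*·(1−p*) = e·p*.
So p* = 1 − e/c = 1 − 0.062/1.055 = 1 − 0.0588 = 0.9412.

0.941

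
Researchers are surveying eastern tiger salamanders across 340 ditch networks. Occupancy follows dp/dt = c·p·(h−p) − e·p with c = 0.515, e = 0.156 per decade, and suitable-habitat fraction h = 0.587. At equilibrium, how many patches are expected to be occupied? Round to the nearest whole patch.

97

p* = h − e/c = 0.587 − 0.3029 = 0.2841.
Expected occupied patches = N × p* = 340 × 0.2841 = 96.59 ≈ 97.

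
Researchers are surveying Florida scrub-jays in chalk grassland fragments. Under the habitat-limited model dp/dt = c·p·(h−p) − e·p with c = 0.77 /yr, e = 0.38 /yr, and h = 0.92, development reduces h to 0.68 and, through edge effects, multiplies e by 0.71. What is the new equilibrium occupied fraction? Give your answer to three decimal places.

0.330

Before: p* = h − e/c = 0.92 − 0.38/0.77 = 0.92 − 0.4935 = 0.4265.
After: c = 0.77, e = 0.2698, h = 0.68; p* = 0.68 − 0.2698/0.77 = 0.3296.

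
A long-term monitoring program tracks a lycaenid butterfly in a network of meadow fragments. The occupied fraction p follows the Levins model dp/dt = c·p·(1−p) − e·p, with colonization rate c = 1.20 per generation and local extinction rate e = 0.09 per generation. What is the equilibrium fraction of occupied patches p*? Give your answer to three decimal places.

0.925

At equilibrium, colonization balances extinction: c·p*·(1−p*) = e·p*.
So p* = 1 − e/c = 1 − 0.09/1.20 = 1 − 0.0750 = 0.9250.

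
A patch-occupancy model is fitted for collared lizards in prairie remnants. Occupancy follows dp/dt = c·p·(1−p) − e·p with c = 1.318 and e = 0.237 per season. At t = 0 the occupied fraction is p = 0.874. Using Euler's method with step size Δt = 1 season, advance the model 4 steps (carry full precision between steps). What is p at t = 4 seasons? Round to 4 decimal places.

Update rule: p ← p + [c·p·(1−p) − e·p]·Δt with Δt = 1.
p: 0.87400 → 0.81201  (Δp = -0.06199)
p: 0.81201 → 0.82076  (Δp = +0.00875)
p: 0.82076 → 0.82014  (Δp = -0.00062)
p: 0.82014 → 0.82019  (Δp = +0.00005)

0.8202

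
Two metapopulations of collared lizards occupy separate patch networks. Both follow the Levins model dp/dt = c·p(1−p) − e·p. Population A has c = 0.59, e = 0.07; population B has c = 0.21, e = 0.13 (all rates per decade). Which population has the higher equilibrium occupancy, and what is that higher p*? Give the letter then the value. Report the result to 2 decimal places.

A: p*_A = 1 − 0.07/0.59 = 0.8814.
B: p*_B = 1 − 0.13/0.21 = 0.3810.
A is higher at 0.8814.

A, 0.88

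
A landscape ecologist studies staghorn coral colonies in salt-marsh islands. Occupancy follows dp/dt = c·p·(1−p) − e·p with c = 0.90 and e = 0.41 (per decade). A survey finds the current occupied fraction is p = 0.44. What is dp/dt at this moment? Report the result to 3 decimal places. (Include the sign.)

Colonization term: c·p·(1−p) = 0.90×0.44×0.5600 = 0.22176.
Extinction term: e·p = 0.18040.
dp/dt = 0.22176 − 0.18040 = 0.04136.

0.041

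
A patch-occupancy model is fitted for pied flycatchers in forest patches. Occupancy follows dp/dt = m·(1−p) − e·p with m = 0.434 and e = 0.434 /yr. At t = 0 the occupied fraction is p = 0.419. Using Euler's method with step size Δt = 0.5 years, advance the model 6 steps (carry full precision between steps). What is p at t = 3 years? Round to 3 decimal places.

0.497

Update rule: p ← p + [m·(1−p) − e·p]·Δt with Δt = 0.5.
t = 0.5: p = 0.41900 + (+0.03515) = 0.45415
t = 1: p = 0.45415 + (+0.01990) = 0.47405
t = 1.5: p = 0.47405 + (+0.01126) = 0.48531
t = 2: p = 0.48531 + (+0.00637) = 0.49169
t = 2.5: p = 0.49169 + (+0.00361) = 0.49529
t = 3: p = 0.49529 + (+0.00204) = 0.49734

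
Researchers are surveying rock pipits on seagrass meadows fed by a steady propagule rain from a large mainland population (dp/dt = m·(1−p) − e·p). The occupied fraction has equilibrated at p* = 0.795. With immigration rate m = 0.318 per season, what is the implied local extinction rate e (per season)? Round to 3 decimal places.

0.082

At equilibrium m(1−p*) = e·p*, so e = m(1−p*)/p*.
e = 0.318 × 0.2050 / 0.795 = 0.0820.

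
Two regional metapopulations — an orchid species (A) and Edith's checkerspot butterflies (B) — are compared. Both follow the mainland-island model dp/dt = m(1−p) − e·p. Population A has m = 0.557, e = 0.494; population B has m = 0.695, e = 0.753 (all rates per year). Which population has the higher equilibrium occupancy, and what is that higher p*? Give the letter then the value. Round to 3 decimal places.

A: p*_A = m/(m+e) = 0.557/1.0510 = 0.5300.
B: p*_B = 0.695/1.4480 = 0.4800.
A is higher at 0.5300.

A, 0.530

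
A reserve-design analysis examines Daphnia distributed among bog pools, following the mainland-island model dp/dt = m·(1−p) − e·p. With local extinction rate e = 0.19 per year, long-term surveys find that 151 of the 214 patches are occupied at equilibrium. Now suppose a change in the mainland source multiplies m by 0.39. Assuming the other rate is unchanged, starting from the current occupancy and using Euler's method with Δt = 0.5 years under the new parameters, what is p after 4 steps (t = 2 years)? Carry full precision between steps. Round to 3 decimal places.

Observed p* = 151/214 = 0.70561.
Balance m(1−p*) = e·p* gives m = e·p*/(1−p*) = 0.19×0.70561/0.29439 = 0.45540.
Starting from p₀ = 0.70561; update p ← p + (dp/dt)·Δt with the new parameters.
  1  |  dp/dt·Δt = -0.040890  |  p_1 = 0.664718
  2  |  dp/dt·Δt = -0.033374  |  p_2 = 0.631343
  3  |  dp/dt·Δt = -0.027240  |  p_3 = 0.604103
  4  |  dp/dt·Δt = -0.022233  |  p_4 = 0.581870

0.582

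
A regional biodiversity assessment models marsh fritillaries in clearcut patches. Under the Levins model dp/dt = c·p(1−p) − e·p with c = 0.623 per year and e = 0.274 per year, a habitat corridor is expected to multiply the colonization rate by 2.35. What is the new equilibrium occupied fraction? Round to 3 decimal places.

0.813

Before: p* = 1 − 0.274/0.623 = 0.5602.
After the change, c = 1.46405, e = 0.274, so p* = 1 − 0.274/1.46405 = 0.8128.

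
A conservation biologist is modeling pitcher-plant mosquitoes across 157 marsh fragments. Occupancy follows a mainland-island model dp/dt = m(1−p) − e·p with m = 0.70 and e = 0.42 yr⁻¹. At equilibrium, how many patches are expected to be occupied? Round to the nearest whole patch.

98

p* = m/(m+e) = 0.70/1.1200 = 0.6250.
Expected occupied patches = N × p* = 157 × 0.6250 = 98.12 ≈ 98.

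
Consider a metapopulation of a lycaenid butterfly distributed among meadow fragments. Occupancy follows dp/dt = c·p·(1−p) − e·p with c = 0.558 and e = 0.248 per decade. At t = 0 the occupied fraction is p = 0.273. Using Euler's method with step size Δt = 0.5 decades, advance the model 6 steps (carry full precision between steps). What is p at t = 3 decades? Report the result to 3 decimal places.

0.396

Update rule: p ← p + [c·p·(1−p) − e·p]·Δt with Δt = 0.5.
step 1: Δp = +0.02152, p = 0.29452
step 2: Δp = +0.02145, p = 0.31597
step 3: Δp = +0.02112, p = 0.33709
step 4: Δp = +0.02055, p = 0.35764
step 5: Δp = +0.01975, p = 0.37739
step 6: Δp = +0.01876, p = 0.39615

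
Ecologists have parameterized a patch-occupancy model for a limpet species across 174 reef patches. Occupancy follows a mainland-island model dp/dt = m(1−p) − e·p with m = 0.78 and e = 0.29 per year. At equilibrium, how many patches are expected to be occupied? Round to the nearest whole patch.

p* = m/(m+e) = 0.78/1.0700 = 0.7290.
Expected occupied patches = N × p* = 174 × 0.7290 = 126.84 ≈ 127.

127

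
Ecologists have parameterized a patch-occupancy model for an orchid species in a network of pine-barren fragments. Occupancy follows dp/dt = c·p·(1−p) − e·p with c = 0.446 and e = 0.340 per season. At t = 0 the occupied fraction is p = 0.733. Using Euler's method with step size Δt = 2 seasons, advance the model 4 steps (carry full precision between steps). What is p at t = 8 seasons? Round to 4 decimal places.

Update rule: p ← p + [c·p·(1−p) − e·p]·Δt with Δt = 2.
step 1: Δp = -0.32387, p = 0.40913
step 2: Δp = -0.06258, p = 0.34656
step 3: Δp = -0.03366, p = 0.31290
step 4: Δp = -0.02100, p = 0.29190

0.2919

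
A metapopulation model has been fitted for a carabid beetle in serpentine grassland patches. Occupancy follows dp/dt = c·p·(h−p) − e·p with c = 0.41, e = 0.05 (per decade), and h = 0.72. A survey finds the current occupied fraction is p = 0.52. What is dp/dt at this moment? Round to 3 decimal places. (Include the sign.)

Colonization term: c·p·(h−p) = 0.41×0.52×0.2000 = 0.04264.
Extinction term: e·p = 0.02600.
dp/dt = 0.04264 − 0.02600 = 0.01664.

0.017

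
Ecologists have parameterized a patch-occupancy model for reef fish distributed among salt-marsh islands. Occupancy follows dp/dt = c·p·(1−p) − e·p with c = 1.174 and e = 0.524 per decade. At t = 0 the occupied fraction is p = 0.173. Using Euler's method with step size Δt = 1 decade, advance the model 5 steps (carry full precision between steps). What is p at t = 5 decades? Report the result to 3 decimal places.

Update rule: p ← p + [c·p·(1−p) − e·p]·Δt with Δt = 1.
t = 1: p = 0.17300 + (+0.07731) = 0.25031
t = 2: p = 0.25031 + (+0.08914) = 0.33946
t = 3: p = 0.33946 + (+0.08537) = 0.42482
t = 4: p = 0.42482 + (+0.06426) = 0.48908
t = 5: p = 0.48908 + (+0.03708) = 0.52616

0.526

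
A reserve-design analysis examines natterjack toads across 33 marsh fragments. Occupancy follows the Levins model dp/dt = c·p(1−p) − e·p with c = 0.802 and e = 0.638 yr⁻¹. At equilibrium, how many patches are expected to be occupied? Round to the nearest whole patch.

p* = 1 − e/c = 1 − 0.638/0.802 = 0.2045.
Expected occupied patches = N × p* = 33 × 0.2045 = 6.75 ≈ 7.

7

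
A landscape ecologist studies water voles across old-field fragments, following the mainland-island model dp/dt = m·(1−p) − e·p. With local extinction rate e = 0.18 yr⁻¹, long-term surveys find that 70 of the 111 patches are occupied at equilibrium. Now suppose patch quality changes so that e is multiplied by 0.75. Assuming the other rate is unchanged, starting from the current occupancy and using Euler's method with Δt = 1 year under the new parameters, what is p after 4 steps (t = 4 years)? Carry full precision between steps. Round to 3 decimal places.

Observed p* = 70/111 = 0.63063.
Balance m(1−p*) = e·p* gives m = e·p*/(1−p*) = 0.18×0.63063/0.36937 = 0.30732.
Starting from p₀ = 0.63063; update p ← p + (dp/dt)·Δt with the new parameters.
  1  |  dp/dt·Δt = +0.028378  |  p_1 = 0.659009
  2  |  dp/dt·Δt = +0.015826  |  p_2 = 0.674835
  3  |  dp/dt·Δt = +0.008826  |  p_3 = 0.683661
  4  |  dp/dt·Δt = +0.004922  |  p_4 = 0.688583

0.689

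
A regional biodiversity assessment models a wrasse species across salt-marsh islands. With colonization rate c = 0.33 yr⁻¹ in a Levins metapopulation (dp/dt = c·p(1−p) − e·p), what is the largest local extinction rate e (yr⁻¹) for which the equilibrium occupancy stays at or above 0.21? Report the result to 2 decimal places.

1 − e/c ≥ 0.21 ⇒ e ≤ c(1 − 0.21) = 0.33 × 0.7900.
e_max = 0.2607.

0.26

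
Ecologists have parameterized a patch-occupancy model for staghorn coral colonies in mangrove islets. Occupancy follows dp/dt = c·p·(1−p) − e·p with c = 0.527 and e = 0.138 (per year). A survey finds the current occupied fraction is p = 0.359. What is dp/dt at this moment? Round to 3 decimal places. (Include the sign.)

0.072

Colonization term: c·p·(1−p) = 0.527×0.359×0.6410 = 0.12127.
Extinction term: e·p = 0.04954.
dp/dt = 0.12127 − 0.04954 = 0.07173.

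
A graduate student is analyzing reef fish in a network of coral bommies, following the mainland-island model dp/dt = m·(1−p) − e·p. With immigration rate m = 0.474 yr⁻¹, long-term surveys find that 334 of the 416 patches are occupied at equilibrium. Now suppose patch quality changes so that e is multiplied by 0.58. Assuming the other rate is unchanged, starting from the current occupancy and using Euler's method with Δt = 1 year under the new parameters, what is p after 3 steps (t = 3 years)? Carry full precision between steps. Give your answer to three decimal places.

0.868

Observed p* = 334/416 = 0.80288.
Balance m(1−p*) = e·p* gives e = m(1−p*)/p* = 0.474×0.19712/0.80288 = 0.11637.
Starting from p₀ = 0.80288; update p ← p + (dp/dt)·Δt with the new parameters.
p: 0.80288 → 0.84213  (Δp = +0.03924)
p: 0.84213 → 0.86012  (Δp = +0.01799)
p: 0.86012 → 0.86837  (Δp = +0.00825)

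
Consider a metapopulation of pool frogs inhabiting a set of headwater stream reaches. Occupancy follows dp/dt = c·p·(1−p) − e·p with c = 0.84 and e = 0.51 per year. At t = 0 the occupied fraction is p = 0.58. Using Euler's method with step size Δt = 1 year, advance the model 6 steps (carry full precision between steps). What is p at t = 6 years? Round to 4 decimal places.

0.4025

Update rule: p ← p + [c·p·(1−p) − e·p]·Δt with Δt = 1.
  1  |  dp/dt·Δt = -0.091176  |  p_1 = 0.488824
  2  |  dp/dt·Δt = -0.039405  |  p_2 = 0.449419
  3  |  dp/dt·Δt = -0.021353  |  p_3 = 0.428066
  4  |  dp/dt·Δt = -0.012660  |  p_4 = 0.415406
  5  |  dp/dt·Δt = -0.007868  |  p_5 = 0.407538
  6  |  dp/dt·Δt = -0.005026  |  p_6 = 0.402512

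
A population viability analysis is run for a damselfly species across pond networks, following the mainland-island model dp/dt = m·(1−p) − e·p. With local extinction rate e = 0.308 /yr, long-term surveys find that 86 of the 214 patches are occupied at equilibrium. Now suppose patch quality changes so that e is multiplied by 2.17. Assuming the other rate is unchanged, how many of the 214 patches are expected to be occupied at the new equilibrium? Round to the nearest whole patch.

51

Observed p* = 86/214 = 0.40187.
Balance m(1−p*) = e·p* gives m = e·p*/(1−p*) = 0.308×0.40187/0.59813 = 0.20694.
New p* = m/(m+e) = 0.20694/(0.20694+0.66836) = 0.23642.
Expected occupied = 214 × 0.23642 = 50.59 ≈ 51.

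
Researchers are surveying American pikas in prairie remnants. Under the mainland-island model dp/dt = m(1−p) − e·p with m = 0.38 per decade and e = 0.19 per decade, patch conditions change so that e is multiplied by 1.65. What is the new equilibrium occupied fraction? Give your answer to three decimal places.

Before: p* = 0.38/(0.38+0.19) = 0.6667.
After: m = 0.38, e = 0.3135; p* = 0.38/0.6935 = 0.5479.

0.548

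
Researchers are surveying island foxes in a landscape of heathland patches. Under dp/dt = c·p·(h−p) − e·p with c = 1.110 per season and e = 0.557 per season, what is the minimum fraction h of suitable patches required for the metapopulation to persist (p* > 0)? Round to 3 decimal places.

p* = h − e/c is positive only when h > e/c.
h_min = e/c = 0.557/1.110 = 0.5018.

0.502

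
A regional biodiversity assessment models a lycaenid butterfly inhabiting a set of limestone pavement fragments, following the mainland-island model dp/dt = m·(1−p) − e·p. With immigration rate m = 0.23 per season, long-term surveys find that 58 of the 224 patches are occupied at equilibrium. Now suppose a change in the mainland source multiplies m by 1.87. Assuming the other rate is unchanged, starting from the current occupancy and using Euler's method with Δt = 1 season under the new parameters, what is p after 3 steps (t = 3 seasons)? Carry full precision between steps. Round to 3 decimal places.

0.395

Observed p* = 58/224 = 0.25893.
Balance m(1−p*) = e·p* gives e = m(1−p*)/p* = 0.23×0.74107/0.25893 = 0.65828.
Starting from p₀ = 0.25893; update p ← p + (dp/dt)·Δt with the new parameters.
p: 0.25893 → 0.40722  (Δp = +0.14829)
p: 0.40722 → 0.39411  (Δp = -0.01311)
p: 0.39411 → 0.39527  (Δp = +0.00116)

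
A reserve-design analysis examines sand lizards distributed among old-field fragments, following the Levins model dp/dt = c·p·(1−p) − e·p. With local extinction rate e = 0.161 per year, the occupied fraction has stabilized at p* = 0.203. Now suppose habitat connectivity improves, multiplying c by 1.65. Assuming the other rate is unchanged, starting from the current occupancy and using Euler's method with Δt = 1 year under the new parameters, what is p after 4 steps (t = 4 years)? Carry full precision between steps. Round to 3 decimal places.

0.291

Balance c(1−p*) = e gives c = e/(1 − 0.20300) = 0.161/0.79700 = 0.20201.
Starting from p₀ = 0.20300; update p ← p + (dp/dt)·Δt with the new parameters.
p: 0.20300 → 0.22424  (Δp = +0.02124)
p: 0.22424 → 0.24612  (Δp = +0.02188)
p: 0.24612 → 0.26834  (Δp = +0.02222)
p: 0.26834 → 0.29058  (Δp = +0.02224)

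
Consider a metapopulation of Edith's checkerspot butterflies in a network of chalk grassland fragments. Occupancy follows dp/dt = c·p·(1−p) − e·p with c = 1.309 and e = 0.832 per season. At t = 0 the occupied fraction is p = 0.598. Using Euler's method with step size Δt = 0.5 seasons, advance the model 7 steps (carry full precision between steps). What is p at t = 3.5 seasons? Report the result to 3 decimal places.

Update rule: p ← p + [c·p·(1−p) − e·p]·Δt with Δt = 0.5.
t = 0.5: p = 0.59800 + (-0.09143) = 0.50657
t = 1: p = 0.50657 + (-0.04714) = 0.45943
t = 1.5: p = 0.45943 + (-0.02858) = 0.43086
t = 2: p = 0.43086 + (-0.01874) = 0.41212
t = 2.5: p = 0.41212 + (-0.01287) = 0.39925
t = 3: p = 0.39925 + (-0.00911) = 0.39014
t = 3.5: p = 0.39014 + (-0.00657) = 0.38357

0.384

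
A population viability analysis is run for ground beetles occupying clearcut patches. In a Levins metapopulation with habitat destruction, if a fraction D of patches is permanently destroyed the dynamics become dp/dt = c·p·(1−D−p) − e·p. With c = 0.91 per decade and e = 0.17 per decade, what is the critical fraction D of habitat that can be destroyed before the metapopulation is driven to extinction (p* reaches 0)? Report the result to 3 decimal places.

The nontrivial equilibrium is p* = (1−D) − e/c; extinction occurs when this hits zero.
So D_crit = 1 − e/c = 1 − 0.17/0.91 = 1 − 0.1868 = 0.8132.
This equals the undisturbed p*, a classic result of Lande's extension.

0.813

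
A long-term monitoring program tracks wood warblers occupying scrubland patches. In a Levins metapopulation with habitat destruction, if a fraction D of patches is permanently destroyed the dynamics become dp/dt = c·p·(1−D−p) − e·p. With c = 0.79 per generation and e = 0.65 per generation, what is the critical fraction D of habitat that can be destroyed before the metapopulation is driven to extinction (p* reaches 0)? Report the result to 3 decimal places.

The nontrivial equilibrium is p* = (1−D) − e/c; extinction occurs when this hits zero.
So D_crit = 1 − e/c = 1 − 0.65/0.79 = 1 − 0.8228 = 0.1772.
This equals the undisturbed p*, a classic result of Lande's extension.

0.177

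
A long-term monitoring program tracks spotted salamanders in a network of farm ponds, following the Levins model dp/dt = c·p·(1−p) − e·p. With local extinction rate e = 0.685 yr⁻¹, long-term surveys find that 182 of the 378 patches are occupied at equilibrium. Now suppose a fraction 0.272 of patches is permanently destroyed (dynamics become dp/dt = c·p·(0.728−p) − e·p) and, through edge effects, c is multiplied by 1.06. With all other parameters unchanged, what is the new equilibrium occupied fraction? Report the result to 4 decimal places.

0.2388

Observed p* = 182/378 = 0.48148.
Balance c(1−p*) = e gives c = e/(1 − 0.48148) = 0.685/0.51852 = 1.32107.
New p* = 0.728 − e/c = 0.728 − 0.68500/1.40033 = 0.23883.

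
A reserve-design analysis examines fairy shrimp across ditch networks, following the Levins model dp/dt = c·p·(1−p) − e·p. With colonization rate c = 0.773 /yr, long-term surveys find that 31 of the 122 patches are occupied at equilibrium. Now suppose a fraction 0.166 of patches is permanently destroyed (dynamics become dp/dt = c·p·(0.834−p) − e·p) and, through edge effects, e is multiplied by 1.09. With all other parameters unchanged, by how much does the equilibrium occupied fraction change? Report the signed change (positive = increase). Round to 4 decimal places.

Observed p* = 31/122 = 0.25410.
Balance c(1−p*) = e gives e = 0.773×(1 − 0.25410) = 0.57658.
New p* = 0.834 − e/c = 0.834 − 0.62847/0.77300 = 0.02097.
Δp* = 0.02097 − 0.25410 = -0.23313.

-0.2331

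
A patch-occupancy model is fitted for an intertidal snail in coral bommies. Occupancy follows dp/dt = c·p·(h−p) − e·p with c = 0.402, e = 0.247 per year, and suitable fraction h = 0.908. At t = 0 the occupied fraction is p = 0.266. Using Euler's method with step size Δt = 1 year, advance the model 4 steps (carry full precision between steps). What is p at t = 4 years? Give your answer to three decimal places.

Update rule: p ← p + [c·p·(h−p) − e·p]·Δt with Δt = 1.
step 1: Δp = +0.00295, p = 0.26895
step 2: Δp = +0.00266, p = 0.27161
step 3: Δp = +0.00240, p = 0.27401
step 4: Δp = +0.00215, p = 0.27616

0.276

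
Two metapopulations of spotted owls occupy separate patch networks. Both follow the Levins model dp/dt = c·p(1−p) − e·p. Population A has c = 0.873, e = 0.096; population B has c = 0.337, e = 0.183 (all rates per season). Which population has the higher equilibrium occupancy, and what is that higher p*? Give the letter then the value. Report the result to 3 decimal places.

A: p*_A = 1 − 0.096/0.873 = 0.8900.
B: p*_B = 1 − 0.183/0.337 = 0.4570.
A is higher at 0.8900.

A, 0.890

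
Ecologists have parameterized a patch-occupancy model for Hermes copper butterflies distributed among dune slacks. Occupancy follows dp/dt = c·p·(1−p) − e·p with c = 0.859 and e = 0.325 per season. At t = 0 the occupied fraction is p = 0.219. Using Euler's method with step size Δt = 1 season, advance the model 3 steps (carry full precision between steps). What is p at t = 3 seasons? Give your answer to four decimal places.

0.4567

Update rule: p ← p + [c·p·(1−p) − e·p]·Δt with Δt = 1.
p: 0.21900 → 0.29475  (Δp = +0.07575)
p: 0.29475 → 0.37752  (Δp = +0.08277)
p: 0.37752 → 0.45669  (Δp = +0.07917)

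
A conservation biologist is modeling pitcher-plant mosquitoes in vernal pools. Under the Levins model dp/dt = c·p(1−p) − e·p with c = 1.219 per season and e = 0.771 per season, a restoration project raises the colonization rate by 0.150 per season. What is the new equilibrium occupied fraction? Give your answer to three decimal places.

Before: p* = 1 − 0.771/1.219 = 0.3675.
After the change, c = 1.369, e = 0.771, so p* = 1 − 0.771/1.369 = 0.4368.

0.437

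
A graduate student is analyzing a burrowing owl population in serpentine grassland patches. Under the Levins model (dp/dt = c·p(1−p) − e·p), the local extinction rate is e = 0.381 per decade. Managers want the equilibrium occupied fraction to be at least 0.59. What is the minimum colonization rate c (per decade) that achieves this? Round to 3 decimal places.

0.929

p* = 1 − e/c ≥ 0.59 requires e/c ≤ 0.4100, i.e. c ≥ e/0.4100.
c_min = 0.381/0.4100 = 0.9293.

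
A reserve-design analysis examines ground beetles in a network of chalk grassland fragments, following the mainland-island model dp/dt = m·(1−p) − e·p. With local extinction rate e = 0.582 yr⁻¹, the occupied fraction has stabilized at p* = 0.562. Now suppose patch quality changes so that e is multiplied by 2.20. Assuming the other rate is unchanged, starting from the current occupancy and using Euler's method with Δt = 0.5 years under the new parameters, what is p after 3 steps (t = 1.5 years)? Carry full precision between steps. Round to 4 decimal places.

Balance m(1−p*) = e·p* gives m = e·p*/(1−p*) = 0.582×0.56200/0.43800 = 0.74677.
Starting from p₀ = 0.56200; update p ← p + (dp/dt)·Δt with the new parameters.
p: 0.56200 → 0.36575  (Δp = -0.19625)
p: 0.36575 → 0.36842  (Δp = +0.00267)
p: 0.36842 → 0.36838  (Δp = -0.00004)

0.3684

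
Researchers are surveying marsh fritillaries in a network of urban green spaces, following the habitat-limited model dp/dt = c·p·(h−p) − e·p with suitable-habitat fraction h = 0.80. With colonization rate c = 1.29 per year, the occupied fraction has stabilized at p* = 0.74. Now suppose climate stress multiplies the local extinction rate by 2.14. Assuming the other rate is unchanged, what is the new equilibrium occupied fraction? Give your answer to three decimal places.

0.672

Balance c(h−p*) = e gives e = 1.29×(0.8 − 0.74000) = 0.07740.
New p* = 0.8 − e/c = 0.8 − 0.16564/1.29000 = 0.67160.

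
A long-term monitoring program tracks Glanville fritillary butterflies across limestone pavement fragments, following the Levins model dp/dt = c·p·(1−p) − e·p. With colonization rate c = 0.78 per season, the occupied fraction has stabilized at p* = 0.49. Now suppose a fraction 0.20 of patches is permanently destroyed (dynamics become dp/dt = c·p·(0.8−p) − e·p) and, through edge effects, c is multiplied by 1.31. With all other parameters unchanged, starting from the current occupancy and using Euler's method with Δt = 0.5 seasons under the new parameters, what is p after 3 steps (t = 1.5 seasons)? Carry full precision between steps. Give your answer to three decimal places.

0.445

Balance c(1−p*) = e gives e = 0.78×(1 − 0.49000) = 0.39780.
Starting from p₀ = 0.49000; update p ← p + (dp/dt)·Δt with the new parameters.
  1  |  dp/dt·Δt = -0.019855  |  p_1 = 0.470145
  2  |  dp/dt·Δt = -0.014282  |  p_2 = 0.455863
  3  |  dp/dt·Δt = -0.010522  |  p_3 = 0.445342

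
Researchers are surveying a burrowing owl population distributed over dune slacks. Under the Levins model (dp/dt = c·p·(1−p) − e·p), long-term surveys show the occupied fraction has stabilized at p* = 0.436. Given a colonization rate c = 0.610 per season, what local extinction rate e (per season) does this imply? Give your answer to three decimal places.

0.344

At equilibrium c(1−p*) = e.
e = 0.610 × (1 − 0.436) = 0.610 × 0.5640 = 0.3440.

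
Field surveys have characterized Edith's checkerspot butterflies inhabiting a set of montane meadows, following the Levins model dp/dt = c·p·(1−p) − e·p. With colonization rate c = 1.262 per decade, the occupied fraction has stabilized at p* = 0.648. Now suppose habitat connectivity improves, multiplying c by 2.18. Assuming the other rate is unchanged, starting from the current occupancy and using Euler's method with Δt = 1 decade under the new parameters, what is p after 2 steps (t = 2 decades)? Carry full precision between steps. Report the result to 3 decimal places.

Balance c(1−p*) = e gives e = 1.262×(1 − 0.64800) = 0.44422.
Starting from p₀ = 0.64800; update p ← p + (dp/dt)·Δt with the new parameters.
  1  |  dp/dt·Δt = +0.339671  |  p_1 = 0.987671
  2  |  dp/dt·Δt = -0.405248  |  p_2 = 0.582424

0.582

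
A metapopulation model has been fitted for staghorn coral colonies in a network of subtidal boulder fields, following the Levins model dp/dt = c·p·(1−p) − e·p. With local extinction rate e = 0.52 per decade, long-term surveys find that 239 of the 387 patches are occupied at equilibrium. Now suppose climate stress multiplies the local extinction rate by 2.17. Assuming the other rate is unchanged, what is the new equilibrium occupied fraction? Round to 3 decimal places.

0.170

Observed p* = 239/387 = 0.61757.
Balance c(1−p*) = e gives c = e/(1 − 0.61757) = 0.52/0.38243 = 1.35973.
New p* = 1 − e/c = 1 − 1.12840/1.35973 = 0.17013.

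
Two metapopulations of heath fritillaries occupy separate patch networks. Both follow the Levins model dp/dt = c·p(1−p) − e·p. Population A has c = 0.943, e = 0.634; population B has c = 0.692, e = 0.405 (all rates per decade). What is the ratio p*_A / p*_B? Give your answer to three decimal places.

A: p*_A = 1 − 0.634/0.943 = 0.3277.
B: p*_B = 1 − 0.405/0.692 = 0.4147.
p*_A / p*_B = 0.3277/0.4147 = 0.7901.

0.790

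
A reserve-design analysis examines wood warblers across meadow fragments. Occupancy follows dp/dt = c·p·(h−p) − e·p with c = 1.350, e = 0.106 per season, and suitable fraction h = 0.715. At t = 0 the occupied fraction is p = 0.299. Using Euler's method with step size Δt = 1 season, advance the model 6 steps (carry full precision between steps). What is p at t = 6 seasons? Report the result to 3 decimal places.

0.636

Update rule: p ← p + [c·p·(h−p) − e·p]·Δt with Δt = 1.
step 1: Δp = +0.13622, p = 0.43522
step 2: Δp = +0.11825, p = 0.55347
step 3: Δp = +0.06202, p = 0.61550
step 4: Δp = +0.01744, p = 0.63293
step 5: Δp = +0.00303, p = 0.63597
step 6: Δp = +0.00044, p = 0.63641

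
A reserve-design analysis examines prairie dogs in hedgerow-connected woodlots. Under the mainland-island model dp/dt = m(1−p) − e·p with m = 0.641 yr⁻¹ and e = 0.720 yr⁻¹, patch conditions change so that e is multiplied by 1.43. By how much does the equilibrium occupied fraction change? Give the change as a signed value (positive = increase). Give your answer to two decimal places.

Before: p* = 0.641/(0.641+0.720) = 0.4710.
After: m = 0.641, e = 1.0296; p* = 0.641/1.6706 = 0.3837.
Δp* = 0.3837 − 0.4710 = -0.0873.

-0.09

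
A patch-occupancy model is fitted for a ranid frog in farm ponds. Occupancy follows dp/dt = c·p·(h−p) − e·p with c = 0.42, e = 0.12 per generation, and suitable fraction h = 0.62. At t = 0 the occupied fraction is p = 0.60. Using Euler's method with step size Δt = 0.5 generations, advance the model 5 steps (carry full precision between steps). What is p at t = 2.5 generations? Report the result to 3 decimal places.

Update rule: p ← p + [c·p·(h−p) − e·p]·Δt with Δt = 0.5.
p: 0.60000 → 0.56652  (Δp = -0.03348)
p: 0.56652 → 0.53889  (Δp = -0.02763)
p: 0.53889 → 0.51574  (Δp = -0.02315)
p: 0.51574 → 0.49608  (Δp = -0.01965)
p: 0.49608 → 0.47923  (Δp = -0.01686)

0.479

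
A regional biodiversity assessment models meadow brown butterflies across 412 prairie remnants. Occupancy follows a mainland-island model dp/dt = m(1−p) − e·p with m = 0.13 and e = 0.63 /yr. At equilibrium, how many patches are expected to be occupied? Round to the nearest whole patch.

p* = m/(m+e) = 0.13/0.7600 = 0.1711.
Expected occupied patches = N × p* = 412 × 0.1711 = 70.47 ≈ 70.

70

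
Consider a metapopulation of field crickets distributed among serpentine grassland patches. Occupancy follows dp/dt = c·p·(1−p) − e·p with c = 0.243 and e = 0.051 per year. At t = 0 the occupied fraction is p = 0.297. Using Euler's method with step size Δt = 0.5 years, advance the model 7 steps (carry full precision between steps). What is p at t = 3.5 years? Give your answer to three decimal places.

0.427

Update rule: p ← p + [c·p·(1−p) − e·p]·Δt with Δt = 0.5.
  1  |  dp/dt·Δt = +0.017795  |  p_1 = 0.314795
  2  |  dp/dt·Δt = +0.018180  |  p_2 = 0.332975
  3  |  dp/dt·Δt = +0.018495  |  p_3 = 0.351469
  4  |  dp/dt·Δt = +0.018732  |  p_4 = 0.370201
  5  |  dp/dt·Δt = +0.018888  |  p_5 = 0.389089
  6  |  dp/dt·Δt = +0.018959  |  p_6 = 0.408048
  7  |  dp/dt·Δt = +0.018942  |  p_7 = 0.426990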